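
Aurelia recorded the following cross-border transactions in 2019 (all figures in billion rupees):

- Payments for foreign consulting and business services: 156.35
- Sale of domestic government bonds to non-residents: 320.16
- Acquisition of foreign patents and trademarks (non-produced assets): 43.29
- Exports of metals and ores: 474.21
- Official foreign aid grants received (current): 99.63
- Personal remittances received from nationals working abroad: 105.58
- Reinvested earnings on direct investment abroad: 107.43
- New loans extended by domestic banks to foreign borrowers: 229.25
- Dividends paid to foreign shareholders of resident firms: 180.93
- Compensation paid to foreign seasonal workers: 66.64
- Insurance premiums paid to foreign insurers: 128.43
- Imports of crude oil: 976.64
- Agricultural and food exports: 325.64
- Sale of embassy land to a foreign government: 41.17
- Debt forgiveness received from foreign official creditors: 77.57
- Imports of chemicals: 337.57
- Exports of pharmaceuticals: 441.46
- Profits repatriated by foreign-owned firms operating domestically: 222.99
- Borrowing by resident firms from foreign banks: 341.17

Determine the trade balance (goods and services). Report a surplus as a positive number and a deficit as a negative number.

-357.68

Goods: 325.64 + 474.21 + 441.46 - 337.57 - 976.64 = -72.90
Services: -156.35 - 128.43 = -284.78
Trade balance = -72.90 + (-284.78) = -357.68
(Excluded from the trade balance — financial account: sale of domestic government bonds to non-residents 320.16, new loans extended by domestic banks to foreign borrowers 229.25, borrowing by resident firms from foreign banks 341.17; capital account: acquisition of foreign patents and trademarks (non-produced assets) 43.29, sale of embassy land to a foreign government 41.17, debt forgiveness received from foreign official creditors 77.57; secondary income: official foreign aid grants received (current) 99.63, personal remittances received from nationals working abroad 105.58; primary income: reinvested earnings on direct investment abroad 107.43, dividends paid to foreign shareholders of resident firms 180.93, compensation paid to foreign seasonal workers 66.64, profits repatriated by foreign-owned firms operating domestically 222.99.)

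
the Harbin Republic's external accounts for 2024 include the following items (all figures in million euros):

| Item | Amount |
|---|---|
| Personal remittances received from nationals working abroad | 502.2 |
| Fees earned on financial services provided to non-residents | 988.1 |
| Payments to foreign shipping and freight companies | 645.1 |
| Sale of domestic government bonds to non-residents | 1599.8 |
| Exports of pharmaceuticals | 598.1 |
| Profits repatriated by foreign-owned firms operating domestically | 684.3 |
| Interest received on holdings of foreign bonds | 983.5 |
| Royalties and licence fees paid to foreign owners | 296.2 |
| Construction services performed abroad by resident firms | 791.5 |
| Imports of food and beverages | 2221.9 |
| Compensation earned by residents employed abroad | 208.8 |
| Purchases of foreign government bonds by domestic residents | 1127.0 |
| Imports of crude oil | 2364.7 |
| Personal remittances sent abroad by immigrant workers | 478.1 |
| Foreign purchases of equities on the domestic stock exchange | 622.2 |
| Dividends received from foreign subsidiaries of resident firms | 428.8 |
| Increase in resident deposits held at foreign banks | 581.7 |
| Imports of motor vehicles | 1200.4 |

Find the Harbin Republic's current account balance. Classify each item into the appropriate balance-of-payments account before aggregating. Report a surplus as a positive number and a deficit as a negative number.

-3389.7

Goods: -1200.4 - 2221.9 - 2364.7 + 598.1 = -5188.9
Services: -296.2 + 988.1 - 645.1 + 791.5 = 838.3
Primary income: 208.8 + 983.5 - 684.3 + 428.8 = 936.8
Secondary income: -478.1 + 502.2 = 24.1
Current account = (-5188.9) + 838.3 + 936.8 + 24.1 = -3389.7
(Excluded from the current account — financial account: sale of domestic government bonds to non-residents 1599.8, purchases of foreign government bonds by domestic residents 1127.0, foreign purchases of equities on the domestic stock exchange 622.2, increase in resident deposits held at foreign banks 581.7.)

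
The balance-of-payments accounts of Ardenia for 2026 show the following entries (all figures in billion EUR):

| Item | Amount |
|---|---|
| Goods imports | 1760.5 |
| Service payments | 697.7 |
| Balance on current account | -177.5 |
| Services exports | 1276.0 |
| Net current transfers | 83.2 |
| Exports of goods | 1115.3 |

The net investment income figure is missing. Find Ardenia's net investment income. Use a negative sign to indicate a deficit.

Current account = goods balance + services balance + net primary income + net secondary income
Sum of the known components = 16.3
Net investment income = CA - (known components) = -177.5 - 16.3 = -193.8

-193.8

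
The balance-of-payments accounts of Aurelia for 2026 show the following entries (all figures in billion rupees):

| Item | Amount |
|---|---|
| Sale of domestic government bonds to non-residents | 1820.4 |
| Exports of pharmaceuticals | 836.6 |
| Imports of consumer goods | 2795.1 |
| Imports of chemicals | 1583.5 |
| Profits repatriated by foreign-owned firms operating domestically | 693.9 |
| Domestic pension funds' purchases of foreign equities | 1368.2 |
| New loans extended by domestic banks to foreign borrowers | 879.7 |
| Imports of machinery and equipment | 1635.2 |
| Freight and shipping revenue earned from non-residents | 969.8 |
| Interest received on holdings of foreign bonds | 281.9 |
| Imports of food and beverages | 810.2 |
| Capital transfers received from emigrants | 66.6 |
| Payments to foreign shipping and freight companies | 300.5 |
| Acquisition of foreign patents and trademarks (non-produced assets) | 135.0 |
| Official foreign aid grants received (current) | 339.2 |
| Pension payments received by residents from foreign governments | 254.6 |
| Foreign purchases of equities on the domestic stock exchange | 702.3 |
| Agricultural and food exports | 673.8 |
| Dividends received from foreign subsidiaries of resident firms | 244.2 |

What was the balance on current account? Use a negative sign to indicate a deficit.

-4218.3

Goods: 673.8 - 2795.1 - 810.2 - 1583.5 - 1635.2 + 836.6 = -5313.6
Services: -300.5 + 969.8 = 669.3
Primary income: -693.9 + 244.2 + 281.9 = -167.8
Secondary income: 339.2 + 254.6 = 593.8
Current account = (-5313.6) + 669.3 + (-167.8) + 593.8 = -4218.3
(Excluded from the current account — financial account: sale of domestic government bonds to non-residents 1820.4, domestic pension funds' purchases of foreign equities 1368.2, new loans extended by domestic banks to foreign borrowers 879.7, foreign purchases of equities on the domestic stock exchange 702.3; capital account: capital transfers received from emigrants 66.6, acquisition of foreign patents and trademarks (non-produced assets) 135.0.)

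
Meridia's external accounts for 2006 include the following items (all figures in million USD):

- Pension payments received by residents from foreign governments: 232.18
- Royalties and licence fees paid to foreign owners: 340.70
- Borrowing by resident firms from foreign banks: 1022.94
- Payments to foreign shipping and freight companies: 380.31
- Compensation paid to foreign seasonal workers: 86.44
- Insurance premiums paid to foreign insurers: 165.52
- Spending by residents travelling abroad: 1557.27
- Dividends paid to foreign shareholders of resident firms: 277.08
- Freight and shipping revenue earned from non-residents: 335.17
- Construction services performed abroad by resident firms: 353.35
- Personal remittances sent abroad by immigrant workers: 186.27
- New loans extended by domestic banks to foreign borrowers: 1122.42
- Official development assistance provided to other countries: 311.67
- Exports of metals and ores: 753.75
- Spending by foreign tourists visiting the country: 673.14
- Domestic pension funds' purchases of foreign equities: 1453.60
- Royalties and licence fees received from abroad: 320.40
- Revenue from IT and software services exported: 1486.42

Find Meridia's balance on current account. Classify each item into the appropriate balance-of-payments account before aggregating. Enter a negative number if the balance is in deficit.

849.15

Goods: 753.75
Services: -165.52 - 380.31 + 1486.42 + 353.35 - 340.70 + 673.14 + 320.40 + 335.17 - 1557.27 = 724.68
Primary income: -86.44 - 277.08 = -363.52
Secondary income: -311.67 + 232.18 - 186.27 = -265.76
Current account = 753.75 + 724.68 + (-363.52) + (-265.76) = 849.15
(Excluded from the current account — financial account: borrowing by resident firms from foreign banks 1022.94, new loans extended by domestic banks to foreign borrowers 1122.42, domestic pension funds' purchases of foreign equities 1453.60.)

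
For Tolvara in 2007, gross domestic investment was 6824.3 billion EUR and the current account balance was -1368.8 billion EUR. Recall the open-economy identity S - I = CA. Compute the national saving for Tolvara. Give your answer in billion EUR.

5455.5

S = I + CA = 6824.3 + (-1368.8) = 5455.5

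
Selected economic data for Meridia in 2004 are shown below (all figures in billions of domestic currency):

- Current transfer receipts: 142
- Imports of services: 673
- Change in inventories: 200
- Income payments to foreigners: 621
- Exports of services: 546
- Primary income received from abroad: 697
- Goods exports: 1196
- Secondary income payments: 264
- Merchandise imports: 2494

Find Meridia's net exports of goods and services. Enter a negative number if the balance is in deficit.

Goods balance = 1196 - 2494 = -1298
Services balance = 546 - 673 = -127
Trade balance (goods + services) = -1298 + (-127) = -1425

-1425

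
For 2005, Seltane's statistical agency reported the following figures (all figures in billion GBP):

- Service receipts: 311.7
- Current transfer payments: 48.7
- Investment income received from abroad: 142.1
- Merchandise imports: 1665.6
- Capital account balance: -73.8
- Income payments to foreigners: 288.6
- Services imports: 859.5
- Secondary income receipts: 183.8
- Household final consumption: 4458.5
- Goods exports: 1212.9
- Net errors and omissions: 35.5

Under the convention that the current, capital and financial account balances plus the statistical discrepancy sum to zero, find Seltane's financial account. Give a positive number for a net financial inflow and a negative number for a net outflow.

1050.2

Goods balance = 1212.9 - 1665.6 = -452.7
Services balance = 311.7 - 859.5 = -547.8
Trade balance (goods + services) = -452.7 + (-547.8) = -1000.5
Net primary income = 142.1 - 288.6 = -146.5
Net secondary income = 183.8 - 48.7 = 135.1
Current account = -1000.5 + (-146.5) + 135.1 = -1011.9
Financial account = -(-1011.9 + (-73.8) + 35.5) = 1050.2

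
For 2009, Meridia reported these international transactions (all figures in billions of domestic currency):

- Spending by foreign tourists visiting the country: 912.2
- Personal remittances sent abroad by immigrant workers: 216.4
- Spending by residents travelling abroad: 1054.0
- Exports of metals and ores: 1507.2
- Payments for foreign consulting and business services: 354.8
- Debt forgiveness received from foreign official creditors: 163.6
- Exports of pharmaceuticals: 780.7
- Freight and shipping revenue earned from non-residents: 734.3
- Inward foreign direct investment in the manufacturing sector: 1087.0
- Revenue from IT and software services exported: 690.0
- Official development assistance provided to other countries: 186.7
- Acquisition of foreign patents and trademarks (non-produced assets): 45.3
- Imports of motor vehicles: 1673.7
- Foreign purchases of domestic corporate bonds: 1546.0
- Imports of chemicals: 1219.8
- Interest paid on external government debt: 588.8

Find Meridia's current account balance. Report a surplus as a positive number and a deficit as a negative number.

-669.8

Goods: -1673.7 - 1219.8 + 780.7 + 1507.2 = -605.6
Services: 734.3 + 912.2 - 1054.0 - 354.8 + 690.0 = 927.7
Primary income: -588.8
Secondary income: -216.4 - 186.7 = -403.1
Current account = (-605.6) + 927.7 + (-588.8) + (-403.1) = -669.8
(Excluded from the current account — capital account: debt forgiveness received from foreign official creditors 163.6, acquisition of foreign patents and trademarks (non-produced assets) 45.3; financial account: inward foreign direct investment in the manufacturing sector 1087.0, foreign purchases of domestic corporate bonds 1546.0.)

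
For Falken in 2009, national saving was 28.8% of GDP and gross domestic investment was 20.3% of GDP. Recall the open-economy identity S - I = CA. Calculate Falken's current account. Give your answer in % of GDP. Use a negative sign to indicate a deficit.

S - I = CA (net lending to the rest of the world).
CA = S - I = 28.8 - 20.3 = 8.5

8.5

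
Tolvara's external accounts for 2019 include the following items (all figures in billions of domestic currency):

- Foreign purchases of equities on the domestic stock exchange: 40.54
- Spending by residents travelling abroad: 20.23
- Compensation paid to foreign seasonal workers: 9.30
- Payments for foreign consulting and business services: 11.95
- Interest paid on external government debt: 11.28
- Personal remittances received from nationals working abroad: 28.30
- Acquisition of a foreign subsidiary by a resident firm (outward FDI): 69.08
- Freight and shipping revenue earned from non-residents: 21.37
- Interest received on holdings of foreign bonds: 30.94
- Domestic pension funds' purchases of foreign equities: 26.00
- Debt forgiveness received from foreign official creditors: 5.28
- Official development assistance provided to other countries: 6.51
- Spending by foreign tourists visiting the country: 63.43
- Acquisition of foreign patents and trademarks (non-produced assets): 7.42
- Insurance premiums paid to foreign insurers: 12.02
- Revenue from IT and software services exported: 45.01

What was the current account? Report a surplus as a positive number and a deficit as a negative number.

Services: -20.23 - 11.95 - 12.02 + 45.01 + 63.43 + 21.37 = 85.61
Primary income: 30.94 - 11.28 - 9.30 = 10.36
Secondary income: 28.30 - 6.51 = 21.79
Current account = 85.61 + 10.36 + 21.79 = 117.76
(Excluded from the current account — financial account: foreign purchases of equities on the domestic stock exchange 40.54, acquisition of a foreign subsidiary by a resident firm (outward FDI) 69.08, domestic pension funds' purchases of foreign equities 26.00; capital account: debt forgiveness received from foreign official creditors 5.28, acquisition of foreign patents and trademarks (non-produced assets) 7.42.)

117.76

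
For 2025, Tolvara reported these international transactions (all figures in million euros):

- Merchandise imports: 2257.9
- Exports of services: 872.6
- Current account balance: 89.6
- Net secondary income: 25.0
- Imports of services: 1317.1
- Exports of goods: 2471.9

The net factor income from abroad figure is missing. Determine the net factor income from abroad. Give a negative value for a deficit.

Current account = goods balance + services balance + net primary income + net secondary income
Sum of the known components = -205.5
Net factor income from abroad = CA - (known components) = 89.6 - (-205.5) = 295.1

295.1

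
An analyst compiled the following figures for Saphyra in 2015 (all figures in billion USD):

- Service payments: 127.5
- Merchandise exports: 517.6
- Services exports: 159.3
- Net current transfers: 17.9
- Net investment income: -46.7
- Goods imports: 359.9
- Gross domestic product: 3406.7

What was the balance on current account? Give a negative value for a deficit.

Goods balance = 517.6 - 359.9 = 157.7
Services balance = 159.3 - 127.5 = 31.8
Trade balance (goods + services) = 157.7 + 31.8 = 189.5
Net primary income = -46.7
Net secondary income = 17.9
Current account = 189.5 + (-46.7) + 17.9 = 160.7

160.7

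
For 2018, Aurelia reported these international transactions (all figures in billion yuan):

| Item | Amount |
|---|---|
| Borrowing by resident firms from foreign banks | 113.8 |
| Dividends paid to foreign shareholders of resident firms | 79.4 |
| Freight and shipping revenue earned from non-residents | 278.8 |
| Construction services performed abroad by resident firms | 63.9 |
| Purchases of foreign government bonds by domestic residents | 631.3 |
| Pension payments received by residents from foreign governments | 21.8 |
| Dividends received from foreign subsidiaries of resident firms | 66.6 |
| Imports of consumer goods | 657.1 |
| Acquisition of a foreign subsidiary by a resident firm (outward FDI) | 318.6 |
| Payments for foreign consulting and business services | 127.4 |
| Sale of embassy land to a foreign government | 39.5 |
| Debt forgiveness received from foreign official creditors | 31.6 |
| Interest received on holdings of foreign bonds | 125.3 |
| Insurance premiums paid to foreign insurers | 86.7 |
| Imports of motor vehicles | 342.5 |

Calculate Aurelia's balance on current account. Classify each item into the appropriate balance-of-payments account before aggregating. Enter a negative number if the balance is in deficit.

Goods: -657.1 - 342.5 = -999.6
Services: -127.4 + 278.8 - 86.7 + 63.9 = 128.6
Primary income: 125.3 - 79.4 + 66.6 = 112.5
Secondary income: 21.8
Current account = (-999.6) + 128.6 + 112.5 + 21.8 = -736.7
(Excluded from the current account — financial account: borrowing by resident firms from foreign banks 113.8, purchases of foreign government bonds by domestic residents 631.3, acquisition of a foreign subsidiary by a resident firm (outward FDI) 318.6; capital account: sale of embassy land to a foreign government 39.5, debt forgiveness received from foreign official creditors 31.6.)

-736.7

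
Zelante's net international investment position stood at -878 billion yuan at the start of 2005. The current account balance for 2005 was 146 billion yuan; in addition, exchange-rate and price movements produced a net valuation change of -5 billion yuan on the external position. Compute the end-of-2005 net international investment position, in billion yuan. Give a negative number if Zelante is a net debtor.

Change in NIIP = current account + net valuation change = 146 + (-5) = 141
End-of-year NIIP = -878 + 141 = -737

-737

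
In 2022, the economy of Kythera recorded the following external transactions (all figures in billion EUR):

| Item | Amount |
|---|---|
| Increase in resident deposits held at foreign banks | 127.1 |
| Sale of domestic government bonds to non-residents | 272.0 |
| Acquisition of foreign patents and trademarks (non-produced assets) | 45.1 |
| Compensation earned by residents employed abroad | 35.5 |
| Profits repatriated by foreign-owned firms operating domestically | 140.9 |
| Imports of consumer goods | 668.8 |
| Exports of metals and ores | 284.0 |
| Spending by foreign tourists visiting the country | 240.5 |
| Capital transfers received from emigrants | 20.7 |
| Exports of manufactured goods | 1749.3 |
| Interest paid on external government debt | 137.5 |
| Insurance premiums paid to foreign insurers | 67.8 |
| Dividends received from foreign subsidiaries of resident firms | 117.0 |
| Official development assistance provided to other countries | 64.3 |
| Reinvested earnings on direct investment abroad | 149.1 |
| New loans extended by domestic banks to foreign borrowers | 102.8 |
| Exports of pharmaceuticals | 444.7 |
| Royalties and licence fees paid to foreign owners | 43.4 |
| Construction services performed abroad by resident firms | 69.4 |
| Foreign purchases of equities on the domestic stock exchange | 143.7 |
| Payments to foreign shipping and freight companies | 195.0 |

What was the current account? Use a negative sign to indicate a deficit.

Goods: 284.0 + 1749.3 + 444.7 - 668.8 = 1809.2
Services: -43.4 - 195.0 - 67.8 + 240.5 + 69.4 = 3.7
Primary income: -140.9 + 35.5 - 137.5 + 117.0 + 149.1 = 23.2
Secondary income: -64.3
Current account = 1809.2 + 3.7 + 23.2 + (-64.3) = 1771.8
(Excluded from the current account — financial account: increase in resident deposits held at foreign banks 127.1, sale of domestic government bonds to non-residents 272.0, new loans extended by domestic banks to foreign borrowers 102.8, foreign purchases of equities on the domestic stock exchange 143.7; capital account: acquisition of foreign patents and trademarks (non-produced assets) 45.1, capital transfers received from emigrants 20.7.)

1771.8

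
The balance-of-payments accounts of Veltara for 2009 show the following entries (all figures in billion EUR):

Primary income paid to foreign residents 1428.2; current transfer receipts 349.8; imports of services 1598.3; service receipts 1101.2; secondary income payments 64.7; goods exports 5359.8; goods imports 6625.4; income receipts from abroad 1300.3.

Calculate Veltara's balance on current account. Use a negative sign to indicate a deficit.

-1605.5

Goods balance = 5359.8 - 6625.4 = -1265.6
Services balance = 1101.2 - 1598.3 = -497.1
Trade balance (goods + services) = -1265.6 + (-497.1) = -1762.7
Net primary income = 1300.3 - 1428.2 = -127.9
Net secondary income = 349.8 - 64.7 = 285.1
Current account = -1762.7 + (-127.9) + 285.1 = -1605.5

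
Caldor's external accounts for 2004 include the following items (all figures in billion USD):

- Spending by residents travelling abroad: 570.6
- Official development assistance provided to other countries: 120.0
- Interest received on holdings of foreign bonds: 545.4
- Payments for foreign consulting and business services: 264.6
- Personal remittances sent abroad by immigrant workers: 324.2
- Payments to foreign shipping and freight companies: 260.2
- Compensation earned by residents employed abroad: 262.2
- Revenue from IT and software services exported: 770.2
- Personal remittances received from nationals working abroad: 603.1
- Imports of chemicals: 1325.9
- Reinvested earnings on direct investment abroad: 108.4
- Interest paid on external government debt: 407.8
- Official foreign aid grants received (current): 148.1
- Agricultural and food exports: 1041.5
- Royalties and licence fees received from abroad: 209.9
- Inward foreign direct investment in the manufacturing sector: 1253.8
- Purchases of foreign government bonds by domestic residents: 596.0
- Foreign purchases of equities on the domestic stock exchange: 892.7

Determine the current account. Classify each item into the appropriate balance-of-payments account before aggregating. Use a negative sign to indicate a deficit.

415.5

Goods: 1041.5 - 1325.9 = -284.4
Services: -260.2 - 264.6 - 570.6 + 209.9 + 770.2 = -115.3
Primary income: 262.2 - 407.8 + 108.4 + 545.4 = 508.2
Secondary income: -120.0 - 324.2 + 603.1 + 148.1 = 307.0
Current account = (-284.4) + (-115.3) + 508.2 + 307.0 = 415.5
(Excluded from the current account — financial account: inward foreign direct investment in the manufacturing sector 1253.8, purchases of foreign government bonds by domestic residents 596.0, foreign purchases of equities on the domestic stock exchange 892.7.)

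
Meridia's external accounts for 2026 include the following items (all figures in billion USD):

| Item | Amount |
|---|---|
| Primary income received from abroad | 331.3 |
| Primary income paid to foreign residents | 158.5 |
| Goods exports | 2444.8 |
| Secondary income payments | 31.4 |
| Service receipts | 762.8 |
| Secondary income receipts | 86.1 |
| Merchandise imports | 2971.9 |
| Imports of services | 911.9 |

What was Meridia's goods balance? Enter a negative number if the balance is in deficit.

-527.1

Goods balance = 2444.8 - 2971.9 = -527.1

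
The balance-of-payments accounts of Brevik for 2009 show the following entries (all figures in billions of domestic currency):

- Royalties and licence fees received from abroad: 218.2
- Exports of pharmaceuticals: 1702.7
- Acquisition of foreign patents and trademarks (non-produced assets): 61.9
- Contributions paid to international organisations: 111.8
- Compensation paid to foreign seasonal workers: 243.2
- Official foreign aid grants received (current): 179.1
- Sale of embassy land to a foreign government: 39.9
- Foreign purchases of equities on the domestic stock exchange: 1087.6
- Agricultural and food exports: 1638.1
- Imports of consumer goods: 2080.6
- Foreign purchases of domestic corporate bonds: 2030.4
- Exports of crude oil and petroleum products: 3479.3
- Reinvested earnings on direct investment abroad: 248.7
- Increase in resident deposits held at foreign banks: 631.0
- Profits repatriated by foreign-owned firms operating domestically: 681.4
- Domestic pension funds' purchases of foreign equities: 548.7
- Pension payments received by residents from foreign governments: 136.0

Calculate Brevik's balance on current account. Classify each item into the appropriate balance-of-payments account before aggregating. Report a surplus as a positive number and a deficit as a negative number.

Goods: 1702.7 + 3479.3 + 1638.1 - 2080.6 = 4739.5
Services: 218.2
Primary income: -243.2 + 248.7 - 681.4 = -675.9
Secondary income: 136.0 + 179.1 - 111.8 = 203.3
Current account = 4739.5 + 218.2 + (-675.9) + 203.3 = 4485.1
(Excluded from the current account — capital account: acquisition of foreign patents and trademarks (non-produced assets) 61.9, sale of embassy land to a foreign government 39.9; financial account: foreign purchases of equities on the domestic stock exchange 1087.6, foreign purchases of domestic corporate bonds 2030.4, increase in resident deposits held at foreign banks 631.0, domestic pension funds' purchases of foreign equities 548.7.)

4485.1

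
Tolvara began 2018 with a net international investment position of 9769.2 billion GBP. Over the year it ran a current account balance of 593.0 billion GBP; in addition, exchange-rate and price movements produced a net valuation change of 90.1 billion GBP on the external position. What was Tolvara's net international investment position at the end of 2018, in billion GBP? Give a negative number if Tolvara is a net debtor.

10452.3

Change in NIIP = current account + net valuation change = 593.0 + 90.1 = 683.1
End-of-year NIIP = 9769.2 + 683.1 = 10452.3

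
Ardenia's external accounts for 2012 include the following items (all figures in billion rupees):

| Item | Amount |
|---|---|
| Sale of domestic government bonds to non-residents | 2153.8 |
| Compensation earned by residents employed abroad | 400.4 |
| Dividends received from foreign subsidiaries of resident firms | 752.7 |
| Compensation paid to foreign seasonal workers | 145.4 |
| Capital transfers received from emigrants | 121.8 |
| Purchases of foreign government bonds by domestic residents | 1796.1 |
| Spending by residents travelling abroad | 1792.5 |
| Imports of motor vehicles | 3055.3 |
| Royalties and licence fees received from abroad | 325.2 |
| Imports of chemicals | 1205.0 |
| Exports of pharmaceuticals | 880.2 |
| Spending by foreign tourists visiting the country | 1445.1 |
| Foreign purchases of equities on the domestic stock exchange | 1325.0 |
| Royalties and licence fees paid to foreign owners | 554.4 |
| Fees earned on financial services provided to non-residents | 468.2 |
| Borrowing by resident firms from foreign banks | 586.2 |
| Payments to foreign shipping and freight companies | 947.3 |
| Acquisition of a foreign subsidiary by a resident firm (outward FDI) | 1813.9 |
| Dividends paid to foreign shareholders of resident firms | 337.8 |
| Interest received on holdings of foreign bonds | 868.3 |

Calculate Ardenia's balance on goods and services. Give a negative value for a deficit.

-4435.8

Goods: 880.2 - 1205.0 - 3055.3 = -3380.1
Services: 325.2 + 468.2 - 554.4 + 1445.1 - 947.3 - 1792.5 = -1055.7
Trade balance = -3380.1 + (-1055.7) = -4435.8
(Excluded from the trade balance — financial account: sale of domestic government bonds to non-residents 2153.8, purchases of foreign government bonds by domestic residents 1796.1, foreign purchases of equities on the domestic stock exchange 1325.0, borrowing by resident firms from foreign banks 586.2, acquisition of a foreign subsidiary by a resident firm (outward FDI) 1813.9; primary income: compensation earned by residents employed abroad 400.4, dividends received from foreign subsidiaries of resident firms 752.7, compensation paid to foreign seasonal workers 145.4, dividends paid to foreign shareholders of resident firms 337.8, interest received on holdings of foreign bonds 868.3; capital account: capital transfers received from emigrants 121.8.)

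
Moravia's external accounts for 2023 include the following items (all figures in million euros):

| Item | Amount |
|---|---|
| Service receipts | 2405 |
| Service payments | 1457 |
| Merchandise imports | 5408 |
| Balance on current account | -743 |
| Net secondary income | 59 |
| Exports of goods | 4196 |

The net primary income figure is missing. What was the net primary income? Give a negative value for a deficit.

Current account = goods balance + services balance + net primary income + net secondary income
Sum of the known components = -205
Net primary income = CA - (known components) = -743 - (-205) = -538

-538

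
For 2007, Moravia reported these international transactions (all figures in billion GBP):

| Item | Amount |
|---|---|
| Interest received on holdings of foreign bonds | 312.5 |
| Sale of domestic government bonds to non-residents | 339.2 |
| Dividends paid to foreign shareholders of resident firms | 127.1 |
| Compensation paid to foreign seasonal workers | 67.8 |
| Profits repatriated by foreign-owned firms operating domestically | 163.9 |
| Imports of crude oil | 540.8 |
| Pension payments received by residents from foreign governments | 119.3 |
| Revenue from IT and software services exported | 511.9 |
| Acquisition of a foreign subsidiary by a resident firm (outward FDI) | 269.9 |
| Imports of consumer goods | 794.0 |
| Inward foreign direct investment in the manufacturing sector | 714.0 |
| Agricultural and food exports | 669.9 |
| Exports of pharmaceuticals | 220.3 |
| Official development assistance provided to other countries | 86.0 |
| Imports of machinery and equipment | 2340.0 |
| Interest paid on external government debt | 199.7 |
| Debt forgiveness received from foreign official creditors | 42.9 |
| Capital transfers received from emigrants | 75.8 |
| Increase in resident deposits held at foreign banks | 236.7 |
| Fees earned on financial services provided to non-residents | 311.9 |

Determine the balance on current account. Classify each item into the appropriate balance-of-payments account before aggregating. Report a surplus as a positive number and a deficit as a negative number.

-2173.5

Goods: 669.9 - 794.0 - 2340.0 - 540.8 + 220.3 = -2784.6
Services: 311.9 + 511.9 = 823.8
Primary income: -127.1 - 163.9 - 199.7 - 67.8 + 312.5 = -246.0
Secondary income: 119.3 - 86.0 = 33.3
Current account = (-2784.6) + 823.8 + (-246.0) + 33.3 = -2173.5
(Excluded from the current account — financial account: sale of domestic government bonds to non-residents 339.2, acquisition of a foreign subsidiary by a resident firm (outward FDI) 269.9, inward foreign direct investment in the manufacturing sector 714.0, increase in resident deposits held at foreign banks 236.7; capital account: debt forgiveness received from foreign official creditors 42.9, capital transfers received from emigrants 75.8.)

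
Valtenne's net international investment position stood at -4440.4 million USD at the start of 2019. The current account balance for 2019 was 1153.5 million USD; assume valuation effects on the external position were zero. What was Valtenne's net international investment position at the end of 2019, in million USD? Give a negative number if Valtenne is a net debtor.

-3286.9

With no valuation effects, change in NIIP = current account = 1153.5
End-of-year NIIP = -4440.4 + 1153.5 = -3286.9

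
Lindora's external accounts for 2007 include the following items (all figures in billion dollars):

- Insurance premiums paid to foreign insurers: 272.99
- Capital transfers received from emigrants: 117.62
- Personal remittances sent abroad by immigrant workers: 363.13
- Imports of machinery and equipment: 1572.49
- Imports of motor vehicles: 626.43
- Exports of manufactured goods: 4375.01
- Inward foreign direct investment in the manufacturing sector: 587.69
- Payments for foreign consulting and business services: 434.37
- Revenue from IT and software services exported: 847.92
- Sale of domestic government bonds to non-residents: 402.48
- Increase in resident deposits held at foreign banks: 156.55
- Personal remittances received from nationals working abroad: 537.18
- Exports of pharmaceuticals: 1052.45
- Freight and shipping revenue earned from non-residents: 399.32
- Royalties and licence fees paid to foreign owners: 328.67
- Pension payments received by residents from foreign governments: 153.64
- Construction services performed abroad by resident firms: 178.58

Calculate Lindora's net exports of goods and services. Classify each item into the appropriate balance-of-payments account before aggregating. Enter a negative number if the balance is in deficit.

3618.33

Goods: 4375.01 - 1572.49 + 1052.45 - 626.43 = 3228.54
Services: 399.32 - 272.99 - 328.67 + 178.58 + 847.92 - 434.37 = 389.79
Trade balance = 3228.54 + 389.79 = 3618.33
(Excluded from the trade balance — capital account: capital transfers received from emigrants 117.62; secondary income: personal remittances sent abroad by immigrant workers 363.13, personal remittances received from nationals working abroad 537.18, pension payments received by residents from foreign governments 153.64; financial account: inward foreign direct investment in the manufacturing sector 587.69, sale of domestic government bonds to non-residents 402.48, increase in resident deposits held at foreign banks 156.55.)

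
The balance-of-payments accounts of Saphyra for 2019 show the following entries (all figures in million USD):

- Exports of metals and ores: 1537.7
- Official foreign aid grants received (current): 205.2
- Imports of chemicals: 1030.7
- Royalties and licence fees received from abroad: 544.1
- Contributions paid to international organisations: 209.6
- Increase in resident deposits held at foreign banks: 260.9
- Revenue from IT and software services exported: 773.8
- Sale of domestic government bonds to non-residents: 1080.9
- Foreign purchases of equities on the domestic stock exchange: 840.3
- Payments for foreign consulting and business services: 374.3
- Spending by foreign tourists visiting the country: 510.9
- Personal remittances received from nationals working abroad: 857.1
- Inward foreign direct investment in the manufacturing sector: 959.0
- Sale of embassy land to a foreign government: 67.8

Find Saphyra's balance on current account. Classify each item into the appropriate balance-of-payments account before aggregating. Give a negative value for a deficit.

Goods: -1030.7 + 1537.7 = 507.0
Services: 773.8 + 510.9 - 374.3 + 544.1 = 1454.5
Secondary income: 205.2 + 857.1 - 209.6 = 852.7
Current account = 507.0 + 1454.5 + 852.7 = 2814.2
(Excluded from the current account — financial account: increase in resident deposits held at foreign banks 260.9, sale of domestic government bonds to non-residents 1080.9, foreign purchases of equities on the domestic stock exchange 840.3, inward foreign direct investment in the manufacturing sector 959.0; capital account: sale of embassy land to a foreign government 67.8.)

2814.2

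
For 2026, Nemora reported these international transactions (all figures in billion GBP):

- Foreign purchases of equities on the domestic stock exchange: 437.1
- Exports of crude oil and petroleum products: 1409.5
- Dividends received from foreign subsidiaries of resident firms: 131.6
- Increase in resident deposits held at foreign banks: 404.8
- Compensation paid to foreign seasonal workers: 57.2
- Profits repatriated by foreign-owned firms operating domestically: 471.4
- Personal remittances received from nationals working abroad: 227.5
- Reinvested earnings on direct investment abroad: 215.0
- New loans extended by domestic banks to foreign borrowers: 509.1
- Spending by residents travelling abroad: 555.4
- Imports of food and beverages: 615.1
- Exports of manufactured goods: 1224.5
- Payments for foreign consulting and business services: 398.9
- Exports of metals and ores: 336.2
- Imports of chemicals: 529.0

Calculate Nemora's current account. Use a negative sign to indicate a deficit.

Goods: -529.0 + 336.2 + 1224.5 - 615.1 + 1409.5 = 1826.1
Services: -555.4 - 398.9 = -954.3
Primary income: -57.2 + 131.6 + 215.0 - 471.4 = -182.0
Secondary income: 227.5
Current account = 1826.1 + (-954.3) + (-182.0) + 227.5 = 917.3
(Excluded from the current account — financial account: foreign purchases of equities on the domestic stock exchange 437.1, increase in resident deposits held at foreign banks 404.8, new loans extended by domestic banks to foreign borrowers 509.1.)

917.3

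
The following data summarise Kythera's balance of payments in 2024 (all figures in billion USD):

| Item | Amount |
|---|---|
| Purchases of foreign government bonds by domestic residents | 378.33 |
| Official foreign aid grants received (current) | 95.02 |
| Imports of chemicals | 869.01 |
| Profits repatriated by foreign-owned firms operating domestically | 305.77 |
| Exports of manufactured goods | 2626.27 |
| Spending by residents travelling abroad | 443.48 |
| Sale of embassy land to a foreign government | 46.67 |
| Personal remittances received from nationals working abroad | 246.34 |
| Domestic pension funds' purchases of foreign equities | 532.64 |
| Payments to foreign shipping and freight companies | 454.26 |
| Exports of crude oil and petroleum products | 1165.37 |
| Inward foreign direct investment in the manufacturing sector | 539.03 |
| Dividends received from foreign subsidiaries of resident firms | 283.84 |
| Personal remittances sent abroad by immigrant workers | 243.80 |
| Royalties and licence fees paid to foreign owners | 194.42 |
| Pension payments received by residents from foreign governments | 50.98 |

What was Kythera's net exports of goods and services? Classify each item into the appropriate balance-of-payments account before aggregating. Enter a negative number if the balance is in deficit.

Goods: -869.01 + 1165.37 + 2626.27 = 2922.63
Services: -194.42 - 454.26 - 443.48 = -1092.16
Trade balance = 2922.63 + (-1092.16) = 1830.47
(Excluded from the trade balance — financial account: purchases of foreign government bonds by domestic residents 378.33, domestic pension funds' purchases of foreign equities 532.64, inward foreign direct investment in the manufacturing sector 539.03; secondary income: official foreign aid grants received (current) 95.02, personal remittances received from nationals working abroad 246.34, personal remittances sent abroad by immigrant workers 243.80, pension payments received by residents from foreign governments 50.98; primary income: profits repatriated by foreign-owned firms operating domestically 305.77, dividends received from foreign subsidiaries of resident firms 283.84; capital account: sale of embassy land to a foreign government 46.67.)

1830.47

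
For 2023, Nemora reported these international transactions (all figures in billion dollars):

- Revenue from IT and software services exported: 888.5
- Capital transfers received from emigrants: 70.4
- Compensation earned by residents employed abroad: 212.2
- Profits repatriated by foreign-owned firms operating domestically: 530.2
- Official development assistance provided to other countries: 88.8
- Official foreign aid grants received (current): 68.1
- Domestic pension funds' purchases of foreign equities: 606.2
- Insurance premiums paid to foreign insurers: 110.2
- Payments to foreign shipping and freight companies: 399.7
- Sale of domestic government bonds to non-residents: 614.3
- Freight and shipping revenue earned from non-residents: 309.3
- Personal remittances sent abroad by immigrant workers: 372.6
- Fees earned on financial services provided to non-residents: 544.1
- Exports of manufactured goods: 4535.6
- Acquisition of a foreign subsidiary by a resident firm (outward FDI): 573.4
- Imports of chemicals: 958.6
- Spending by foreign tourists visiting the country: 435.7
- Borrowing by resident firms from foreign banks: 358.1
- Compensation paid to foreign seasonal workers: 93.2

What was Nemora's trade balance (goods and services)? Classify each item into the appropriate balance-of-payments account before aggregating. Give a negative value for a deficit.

Goods: 4535.6 - 958.6 = 3577.0
Services: 544.1 + 888.5 - 110.2 - 399.7 + 435.7 + 309.3 = 1667.7
Trade balance = 3577.0 + 1667.7 = 5244.7
(Excluded from the trade balance — capital account: capital transfers received from emigrants 70.4; primary income: compensation earned by residents employed abroad 212.2, profits repatriated by foreign-owned firms operating domestically 530.2, compensation paid to foreign seasonal workers 93.2; secondary income: official development assistance provided to other countries 88.8, official foreign aid grants received (current) 68.1, personal remittances sent abroad by immigrant workers 372.6; financial account: domestic pension funds' purchases of foreign equities 606.2, sale of domestic government bonds to non-residents 614.3, acquisition of a foreign subsidiary by a resident firm (outward FDI) 573.4, borrowing by resident firms from foreign banks 358.1.)

5244.7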